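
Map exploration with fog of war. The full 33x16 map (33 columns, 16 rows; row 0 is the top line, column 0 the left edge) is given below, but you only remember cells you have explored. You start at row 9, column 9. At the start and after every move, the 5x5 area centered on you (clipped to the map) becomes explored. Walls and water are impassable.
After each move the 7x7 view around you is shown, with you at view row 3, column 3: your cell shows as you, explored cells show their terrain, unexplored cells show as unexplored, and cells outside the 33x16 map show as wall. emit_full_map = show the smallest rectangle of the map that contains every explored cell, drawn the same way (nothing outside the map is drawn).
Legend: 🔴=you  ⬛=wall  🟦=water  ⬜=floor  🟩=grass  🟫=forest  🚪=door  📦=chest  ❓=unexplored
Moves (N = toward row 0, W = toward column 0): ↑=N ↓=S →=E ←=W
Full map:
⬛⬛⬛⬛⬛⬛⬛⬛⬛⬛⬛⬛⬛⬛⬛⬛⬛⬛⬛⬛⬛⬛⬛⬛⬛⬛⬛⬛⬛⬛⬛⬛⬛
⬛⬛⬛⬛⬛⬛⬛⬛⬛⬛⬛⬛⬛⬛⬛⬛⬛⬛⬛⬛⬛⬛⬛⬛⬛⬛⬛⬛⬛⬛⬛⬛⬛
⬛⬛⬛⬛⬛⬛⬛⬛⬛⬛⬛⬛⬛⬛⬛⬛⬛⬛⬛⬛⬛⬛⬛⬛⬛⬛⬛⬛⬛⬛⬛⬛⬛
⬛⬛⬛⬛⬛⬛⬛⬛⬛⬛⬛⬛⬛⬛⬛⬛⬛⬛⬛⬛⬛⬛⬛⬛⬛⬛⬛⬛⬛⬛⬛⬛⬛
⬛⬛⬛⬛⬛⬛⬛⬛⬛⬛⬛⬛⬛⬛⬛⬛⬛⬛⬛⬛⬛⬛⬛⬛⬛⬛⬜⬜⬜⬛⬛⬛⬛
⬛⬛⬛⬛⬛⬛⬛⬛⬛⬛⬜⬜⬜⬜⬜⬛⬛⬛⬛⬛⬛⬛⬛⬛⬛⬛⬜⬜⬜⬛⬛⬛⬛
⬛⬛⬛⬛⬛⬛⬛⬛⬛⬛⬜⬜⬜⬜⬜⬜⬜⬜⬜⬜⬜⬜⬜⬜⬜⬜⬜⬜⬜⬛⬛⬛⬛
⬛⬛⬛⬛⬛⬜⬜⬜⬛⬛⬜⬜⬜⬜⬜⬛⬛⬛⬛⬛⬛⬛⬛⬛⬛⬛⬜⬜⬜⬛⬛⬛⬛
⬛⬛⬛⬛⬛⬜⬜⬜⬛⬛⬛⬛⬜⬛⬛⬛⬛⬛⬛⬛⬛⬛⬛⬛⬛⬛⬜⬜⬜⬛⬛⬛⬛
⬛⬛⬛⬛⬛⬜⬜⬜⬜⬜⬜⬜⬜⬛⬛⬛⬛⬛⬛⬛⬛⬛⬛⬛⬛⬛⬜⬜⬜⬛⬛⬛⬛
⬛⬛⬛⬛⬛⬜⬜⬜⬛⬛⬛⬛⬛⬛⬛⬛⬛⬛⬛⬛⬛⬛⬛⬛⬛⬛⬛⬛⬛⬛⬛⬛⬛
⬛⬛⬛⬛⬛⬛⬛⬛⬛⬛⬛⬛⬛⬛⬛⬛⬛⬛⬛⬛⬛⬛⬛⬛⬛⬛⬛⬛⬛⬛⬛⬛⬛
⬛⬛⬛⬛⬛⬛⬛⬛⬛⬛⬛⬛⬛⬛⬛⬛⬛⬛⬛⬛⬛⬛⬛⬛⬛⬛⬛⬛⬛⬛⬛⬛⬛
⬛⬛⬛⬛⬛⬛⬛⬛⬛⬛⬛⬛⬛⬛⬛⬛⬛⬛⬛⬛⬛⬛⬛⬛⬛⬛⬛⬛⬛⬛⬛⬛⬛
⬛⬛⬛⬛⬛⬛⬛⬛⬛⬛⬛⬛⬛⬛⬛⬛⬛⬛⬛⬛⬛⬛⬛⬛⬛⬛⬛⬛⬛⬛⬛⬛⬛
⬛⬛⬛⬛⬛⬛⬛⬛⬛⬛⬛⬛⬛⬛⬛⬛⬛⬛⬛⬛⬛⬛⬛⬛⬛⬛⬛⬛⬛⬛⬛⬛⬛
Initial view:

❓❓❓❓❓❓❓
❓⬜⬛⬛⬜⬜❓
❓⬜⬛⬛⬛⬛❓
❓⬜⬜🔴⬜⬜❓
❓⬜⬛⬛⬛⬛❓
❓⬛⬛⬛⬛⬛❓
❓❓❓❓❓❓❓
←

❓❓❓❓❓❓❓
❓⬜⬜⬛⬛⬜⬜
❓⬜⬜⬛⬛⬛⬛
❓⬜⬜🔴⬜⬜⬜
❓⬜⬜⬛⬛⬛⬛
❓⬛⬛⬛⬛⬛⬛
❓❓❓❓❓❓❓

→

❓❓❓❓❓❓❓
⬜⬜⬛⬛⬜⬜❓
⬜⬜⬛⬛⬛⬛❓
⬜⬜⬜🔴⬜⬜❓
⬜⬜⬛⬛⬛⬛❓
⬛⬛⬛⬛⬛⬛❓
❓❓❓❓❓❓❓

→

❓❓❓❓❓❓❓
⬜⬛⬛⬜⬜⬜❓
⬜⬛⬛⬛⬛⬜❓
⬜⬜⬜🔴⬜⬜❓
⬜⬛⬛⬛⬛⬛❓
⬛⬛⬛⬛⬛⬛❓
❓❓❓❓❓❓❓

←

❓❓❓❓❓❓❓
⬜⬜⬛⬛⬜⬜⬜
⬜⬜⬛⬛⬛⬛⬜
⬜⬜⬜🔴⬜⬜⬜
⬜⬜⬛⬛⬛⬛⬛
⬛⬛⬛⬛⬛⬛⬛
❓❓❓❓❓❓❓

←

❓❓❓❓❓❓❓
❓⬜⬜⬛⬛⬜⬜
❓⬜⬜⬛⬛⬛⬛
❓⬜⬜🔴⬜⬜⬜
❓⬜⬜⬛⬛⬛⬛
❓⬛⬛⬛⬛⬛⬛
❓❓❓❓❓❓❓

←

❓❓❓❓❓❓❓
❓⬜⬜⬜⬛⬛⬜
❓⬜⬜⬜⬛⬛⬛
❓⬜⬜🔴⬜⬜⬜
❓⬜⬜⬜⬛⬛⬛
❓⬛⬛⬛⬛⬛⬛
❓❓❓❓❓❓❓

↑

❓❓❓❓❓❓❓
❓⬛⬛⬛⬛⬛❓
❓⬜⬜⬜⬛⬛⬜
❓⬜⬜🔴⬛⬛⬛
❓⬜⬜⬜⬜⬜⬜
❓⬜⬜⬜⬛⬛⬛
❓⬛⬛⬛⬛⬛⬛

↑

❓❓❓❓❓❓❓
❓⬛⬛⬛⬛⬛❓
❓⬛⬛⬛⬛⬛❓
❓⬜⬜🔴⬛⬛⬜
❓⬜⬜⬜⬛⬛⬛
❓⬜⬜⬜⬜⬜⬜
❓⬜⬜⬜⬛⬛⬛

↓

❓⬛⬛⬛⬛⬛❓
❓⬛⬛⬛⬛⬛❓
❓⬜⬜⬜⬛⬛⬜
❓⬜⬜🔴⬛⬛⬛
❓⬜⬜⬜⬜⬜⬜
❓⬜⬜⬜⬛⬛⬛
❓⬛⬛⬛⬛⬛⬛

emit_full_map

⬛⬛⬛⬛⬛❓❓❓
⬛⬛⬛⬛⬛❓❓❓
⬜⬜⬜⬛⬛⬜⬜⬜
⬜⬜🔴⬛⬛⬛⬛⬜
⬜⬜⬜⬜⬜⬜⬜⬜
⬜⬜⬜⬛⬛⬛⬛⬛
⬛⬛⬛⬛⬛⬛⬛⬛

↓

❓⬛⬛⬛⬛⬛❓
❓⬜⬜⬜⬛⬛⬜
❓⬜⬜⬜⬛⬛⬛
❓⬜⬜🔴⬜⬜⬜
❓⬜⬜⬜⬛⬛⬛
❓⬛⬛⬛⬛⬛⬛
❓❓❓❓❓❓❓

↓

❓⬜⬜⬜⬛⬛⬜
❓⬜⬜⬜⬛⬛⬛
❓⬜⬜⬜⬜⬜⬜
❓⬜⬜🔴⬛⬛⬛
❓⬛⬛⬛⬛⬛⬛
❓⬛⬛⬛⬛⬛❓
❓❓❓❓❓❓❓

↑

❓⬛⬛⬛⬛⬛❓
❓⬜⬜⬜⬛⬛⬜
❓⬜⬜⬜⬛⬛⬛
❓⬜⬜🔴⬜⬜⬜
❓⬜⬜⬜⬛⬛⬛
❓⬛⬛⬛⬛⬛⬛
❓⬛⬛⬛⬛⬛❓

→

⬛⬛⬛⬛⬛❓❓
⬜⬜⬜⬛⬛⬜⬜
⬜⬜⬜⬛⬛⬛⬛
⬜⬜⬜🔴⬜⬜⬜
⬜⬜⬜⬛⬛⬛⬛
⬛⬛⬛⬛⬛⬛⬛
⬛⬛⬛⬛⬛❓❓

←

❓⬛⬛⬛⬛⬛❓
❓⬜⬜⬜⬛⬛⬜
❓⬜⬜⬜⬛⬛⬛
❓⬜⬜🔴⬜⬜⬜
❓⬜⬜⬜⬛⬛⬛
❓⬛⬛⬛⬛⬛⬛
❓⬛⬛⬛⬛⬛❓

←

❓❓⬛⬛⬛⬛⬛
❓⬛⬜⬜⬜⬛⬛
❓⬛⬜⬜⬜⬛⬛
❓⬛⬜🔴⬜⬜⬜
❓⬛⬜⬜⬜⬛⬛
❓⬛⬛⬛⬛⬛⬛
❓❓⬛⬛⬛⬛⬛

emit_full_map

❓⬛⬛⬛⬛⬛❓❓❓
❓⬛⬛⬛⬛⬛❓❓❓
⬛⬜⬜⬜⬛⬛⬜⬜⬜
⬛⬜⬜⬜⬛⬛⬛⬛⬜
⬛⬜🔴⬜⬜⬜⬜⬜⬜
⬛⬜⬜⬜⬛⬛⬛⬛⬛
⬛⬛⬛⬛⬛⬛⬛⬛⬛
❓⬛⬛⬛⬛⬛❓❓❓

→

❓⬛⬛⬛⬛⬛❓
⬛⬜⬜⬜⬛⬛⬜
⬛⬜⬜⬜⬛⬛⬛
⬛⬜⬜🔴⬜⬜⬜
⬛⬜⬜⬜⬛⬛⬛
⬛⬛⬛⬛⬛⬛⬛
❓⬛⬛⬛⬛⬛❓

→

⬛⬛⬛⬛⬛❓❓
⬜⬜⬜⬛⬛⬜⬜
⬜⬜⬜⬛⬛⬛⬛
⬜⬜⬜🔴⬜⬜⬜
⬜⬜⬜⬛⬛⬛⬛
⬛⬛⬛⬛⬛⬛⬛
⬛⬛⬛⬛⬛❓❓

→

⬛⬛⬛⬛❓❓❓
⬜⬜⬛⬛⬜⬜⬜
⬜⬜⬛⬛⬛⬛⬜
⬜⬜⬜🔴⬜⬜⬜
⬜⬜⬛⬛⬛⬛⬛
⬛⬛⬛⬛⬛⬛⬛
⬛⬛⬛⬛❓❓❓


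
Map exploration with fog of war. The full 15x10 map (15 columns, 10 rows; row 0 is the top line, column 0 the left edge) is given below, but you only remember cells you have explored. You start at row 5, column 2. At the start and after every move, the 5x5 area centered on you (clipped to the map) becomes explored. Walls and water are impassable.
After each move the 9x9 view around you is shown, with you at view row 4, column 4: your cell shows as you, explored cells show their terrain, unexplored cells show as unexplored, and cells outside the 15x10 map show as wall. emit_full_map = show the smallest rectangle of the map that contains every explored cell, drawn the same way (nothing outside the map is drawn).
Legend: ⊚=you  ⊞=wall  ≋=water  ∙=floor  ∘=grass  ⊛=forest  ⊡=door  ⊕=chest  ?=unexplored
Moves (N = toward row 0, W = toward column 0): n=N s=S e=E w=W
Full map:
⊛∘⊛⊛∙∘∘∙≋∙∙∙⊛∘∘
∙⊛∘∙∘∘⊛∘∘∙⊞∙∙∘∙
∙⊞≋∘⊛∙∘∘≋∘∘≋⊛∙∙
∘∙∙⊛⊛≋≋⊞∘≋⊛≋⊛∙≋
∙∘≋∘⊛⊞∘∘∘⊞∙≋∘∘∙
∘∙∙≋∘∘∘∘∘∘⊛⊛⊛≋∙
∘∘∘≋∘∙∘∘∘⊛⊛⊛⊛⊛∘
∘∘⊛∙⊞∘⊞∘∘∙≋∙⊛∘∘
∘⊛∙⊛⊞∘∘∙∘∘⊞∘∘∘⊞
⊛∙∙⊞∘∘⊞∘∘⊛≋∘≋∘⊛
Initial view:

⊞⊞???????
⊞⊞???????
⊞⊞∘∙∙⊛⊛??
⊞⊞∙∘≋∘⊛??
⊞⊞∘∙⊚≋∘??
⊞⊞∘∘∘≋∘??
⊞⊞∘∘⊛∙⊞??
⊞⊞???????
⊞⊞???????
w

⊞⊞⊞??????
⊞⊞⊞??????
⊞⊞⊞∘∙∙⊛⊛?
⊞⊞⊞∙∘≋∘⊛?
⊞⊞⊞∘⊚∙≋∘?
⊞⊞⊞∘∘∘≋∘?
⊞⊞⊞∘∘⊛∙⊞?
⊞⊞⊞??????
⊞⊞⊞??????

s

⊞⊞⊞??????
⊞⊞⊞∘∙∙⊛⊛?
⊞⊞⊞∙∘≋∘⊛?
⊞⊞⊞∘∙∙≋∘?
⊞⊞⊞∘⊚∘≋∘?
⊞⊞⊞∘∘⊛∙⊞?
⊞⊞⊞∘⊛∙⊛??
⊞⊞⊞??????
⊞⊞⊞⊞⊞⊞⊞⊞⊞

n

⊞⊞⊞??????
⊞⊞⊞??????
⊞⊞⊞∘∙∙⊛⊛?
⊞⊞⊞∙∘≋∘⊛?
⊞⊞⊞∘⊚∙≋∘?
⊞⊞⊞∘∘∘≋∘?
⊞⊞⊞∘∘⊛∙⊞?
⊞⊞⊞∘⊛∙⊛??
⊞⊞⊞??????

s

⊞⊞⊞??????
⊞⊞⊞∘∙∙⊛⊛?
⊞⊞⊞∙∘≋∘⊛?
⊞⊞⊞∘∙∙≋∘?
⊞⊞⊞∘⊚∘≋∘?
⊞⊞⊞∘∘⊛∙⊞?
⊞⊞⊞∘⊛∙⊛??
⊞⊞⊞??????
⊞⊞⊞⊞⊞⊞⊞⊞⊞

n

⊞⊞⊞??????
⊞⊞⊞??????
⊞⊞⊞∘∙∙⊛⊛?
⊞⊞⊞∙∘≋∘⊛?
⊞⊞⊞∘⊚∙≋∘?
⊞⊞⊞∘∘∘≋∘?
⊞⊞⊞∘∘⊛∙⊞?
⊞⊞⊞∘⊛∙⊛??
⊞⊞⊞??????

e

⊞⊞???????
⊞⊞???????
⊞⊞∘∙∙⊛⊛??
⊞⊞∙∘≋∘⊛??
⊞⊞∘∙⊚≋∘??
⊞⊞∘∘∘≋∘??
⊞⊞∘∘⊛∙⊞??
⊞⊞∘⊛∙⊛???
⊞⊞???????

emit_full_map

∘∙∙⊛⊛
∙∘≋∘⊛
∘∙⊚≋∘
∘∘∘≋∘
∘∘⊛∙⊞
∘⊛∙⊛?


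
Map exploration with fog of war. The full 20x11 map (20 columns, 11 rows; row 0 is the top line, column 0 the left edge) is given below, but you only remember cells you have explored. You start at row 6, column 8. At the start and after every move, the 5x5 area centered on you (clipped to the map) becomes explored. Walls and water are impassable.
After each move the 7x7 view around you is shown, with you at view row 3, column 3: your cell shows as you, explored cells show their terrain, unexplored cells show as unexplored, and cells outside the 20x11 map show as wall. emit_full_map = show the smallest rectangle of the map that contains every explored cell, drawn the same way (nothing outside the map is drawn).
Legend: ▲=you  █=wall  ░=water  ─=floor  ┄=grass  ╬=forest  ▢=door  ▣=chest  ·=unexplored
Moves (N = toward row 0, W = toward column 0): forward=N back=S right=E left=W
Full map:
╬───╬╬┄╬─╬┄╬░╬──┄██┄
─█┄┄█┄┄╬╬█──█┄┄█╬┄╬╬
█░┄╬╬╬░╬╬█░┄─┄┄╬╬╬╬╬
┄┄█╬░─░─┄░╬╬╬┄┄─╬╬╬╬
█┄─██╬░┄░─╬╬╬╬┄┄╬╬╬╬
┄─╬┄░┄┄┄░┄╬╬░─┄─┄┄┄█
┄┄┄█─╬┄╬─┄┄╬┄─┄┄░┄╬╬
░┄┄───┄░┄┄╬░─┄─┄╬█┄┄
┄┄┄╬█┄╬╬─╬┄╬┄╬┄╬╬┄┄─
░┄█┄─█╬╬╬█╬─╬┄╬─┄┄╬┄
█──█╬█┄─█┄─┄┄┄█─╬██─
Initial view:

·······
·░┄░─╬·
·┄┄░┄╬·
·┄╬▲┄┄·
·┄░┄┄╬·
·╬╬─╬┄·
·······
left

·······
·╬░┄░─╬
·┄┄┄░┄╬
·╬┄▲─┄┄
·─┄░┄┄╬
·┄╬╬─╬┄
·······

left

·······
·█╬░┄░─
·░┄┄┄░┄
·─╬▲╬─┄
·──┄░┄┄
·█┄╬╬─╬
·······

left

·······
·██╬░┄░
·┄░┄┄┄░
·█─▲┄╬─
·───┄░┄
·╬█┄╬╬─
·······

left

·······
·─██╬░┄
·╬┄░┄┄┄
·┄█▲╬┄╬
·┄───┄░
·┄╬█┄╬╬
·······

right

·······
─██╬░┄░
╬┄░┄┄┄░
┄█─▲┄╬─
┄───┄░┄
┄╬█┄╬╬─
·······

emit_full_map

─██╬░┄░─╬
╬┄░┄┄┄░┄╬
┄█─▲┄╬─┄┄
┄───┄░┄┄╬
┄╬█┄╬╬─╬┄

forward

·······
·╬░─░─·
─██╬░┄░
╬┄░▲┄┄░
┄█─╬┄╬─
┄───┄░┄
┄╬█┄╬╬─

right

·······
╬░─░─┄·
██╬░┄░─
┄░┄▲┄░┄
█─╬┄╬─┄
───┄░┄┄
╬█┄╬╬─╬

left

·······
·╬░─░─┄
─██╬░┄░
╬┄░▲┄┄░
┄█─╬┄╬─
┄───┄░┄
┄╬█┄╬╬─

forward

·······
·╬╬╬░╬·
·╬░─░─┄
─██▲░┄░
╬┄░┄┄┄░
┄█─╬┄╬─
┄───┄░┄

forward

·······
·┄█┄┄╬·
·╬╬╬░╬·
·╬░▲░─┄
─██╬░┄░
╬┄░┄┄┄░
┄█─╬┄╬─

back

·┄█┄┄╬·
·╬╬╬░╬·
·╬░─░─┄
─██▲░┄░
╬┄░┄┄┄░
┄█─╬┄╬─
┄───┄░┄

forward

·······
·┄█┄┄╬·
·╬╬╬░╬·
·╬░▲░─┄
─██╬░┄░
╬┄░┄┄┄░
┄█─╬┄╬─

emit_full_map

·┄█┄┄╬···
·╬╬╬░╬···
·╬░▲░─┄··
─██╬░┄░─╬
╬┄░┄┄┄░┄╬
┄█─╬┄╬─┄┄
┄───┄░┄┄╬
┄╬█┄╬╬─╬┄

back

·┄█┄┄╬·
·╬╬╬░╬·
·╬░─░─┄
─██▲░┄░
╬┄░┄┄┄░
┄█─╬┄╬─
┄───┄░┄

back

·╬╬╬░╬·
·╬░─░─┄
─██╬░┄░
╬┄░▲┄┄░
┄█─╬┄╬─
┄───┄░┄
┄╬█┄╬╬─


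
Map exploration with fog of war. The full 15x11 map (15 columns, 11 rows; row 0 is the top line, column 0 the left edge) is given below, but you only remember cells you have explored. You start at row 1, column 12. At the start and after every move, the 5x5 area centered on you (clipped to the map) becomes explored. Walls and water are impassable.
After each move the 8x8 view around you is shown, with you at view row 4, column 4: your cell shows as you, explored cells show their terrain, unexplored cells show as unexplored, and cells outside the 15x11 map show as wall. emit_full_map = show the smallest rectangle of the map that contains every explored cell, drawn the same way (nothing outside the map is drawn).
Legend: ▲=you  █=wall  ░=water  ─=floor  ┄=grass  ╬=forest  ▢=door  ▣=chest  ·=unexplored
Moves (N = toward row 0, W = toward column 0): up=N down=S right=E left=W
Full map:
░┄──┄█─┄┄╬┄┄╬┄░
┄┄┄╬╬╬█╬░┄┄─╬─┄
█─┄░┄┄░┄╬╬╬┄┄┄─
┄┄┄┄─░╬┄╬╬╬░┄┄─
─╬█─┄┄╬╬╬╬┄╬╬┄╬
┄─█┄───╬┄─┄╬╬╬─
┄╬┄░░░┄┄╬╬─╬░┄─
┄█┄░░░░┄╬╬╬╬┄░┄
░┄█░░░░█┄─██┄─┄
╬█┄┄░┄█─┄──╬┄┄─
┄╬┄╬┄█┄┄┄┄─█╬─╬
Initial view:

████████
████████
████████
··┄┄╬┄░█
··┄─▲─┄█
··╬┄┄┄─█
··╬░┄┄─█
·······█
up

████████
████████
████████
████████
··┄┄▲┄░█
··┄─╬─┄█
··╬┄┄┄─█
··╬░┄┄─█

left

████████
████████
████████
████████
··╬┄▲╬┄░
··┄┄─╬─┄
··╬╬┄┄┄─
···╬░┄┄─

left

████████
████████
████████
████████
··┄╬▲┄╬┄
··░┄┄─╬─
··╬╬╬┄┄┄
····╬░┄┄

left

████████
████████
████████
████████
··┄┄▲┄┄╬
··╬░┄┄─╬
··┄╬╬╬┄┄
·····╬░┄

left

████████
████████
████████
████████
··─┄▲╬┄┄
··█╬░┄┄─
··░┄╬╬╬┄
······╬░

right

████████
████████
████████
████████
·─┄┄▲┄┄╬
·█╬░┄┄─╬
·░┄╬╬╬┄┄
·····╬░┄

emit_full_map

─┄┄▲┄┄╬┄░
█╬░┄┄─╬─┄
░┄╬╬╬┄┄┄─
····╬░┄┄─

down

████████
████████
████████
·─┄┄╬┄┄╬
·█╬░▲┄─╬
·░┄╬╬╬┄┄
··┄╬╬╬░┄
········

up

████████
████████
████████
████████
·─┄┄▲┄┄╬
·█╬░┄┄─╬
·░┄╬╬╬┄┄
··┄╬╬╬░┄

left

████████
████████
████████
████████
··─┄▲╬┄┄
··█╬░┄┄─
··░┄╬╬╬┄
···┄╬╬╬░

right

████████
████████
████████
████████
·─┄┄▲┄┄╬
·█╬░┄┄─╬
·░┄╬╬╬┄┄
··┄╬╬╬░┄

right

████████
████████
████████
████████
─┄┄╬▲┄╬┄
█╬░┄┄─╬─
░┄╬╬╬┄┄┄
·┄╬╬╬░┄┄

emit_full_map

─┄┄╬▲┄╬┄░
█╬░┄┄─╬─┄
░┄╬╬╬┄┄┄─
·┄╬╬╬░┄┄─

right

████████
████████
████████
████████
┄┄╬┄▲╬┄░
╬░┄┄─╬─┄
┄╬╬╬┄┄┄─
┄╬╬╬░┄┄─

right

████████
████████
████████
████████
┄╬┄┄▲┄░█
░┄┄─╬─┄█
╬╬╬┄┄┄─█
╬╬╬░┄┄─█

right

████████
████████
████████
████████
╬┄┄╬▲░██
┄┄─╬─┄██
╬╬┄┄┄─██
╬╬░┄┄─██

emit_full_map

─┄┄╬┄┄╬▲░
█╬░┄┄─╬─┄
░┄╬╬╬┄┄┄─
·┄╬╬╬░┄┄─


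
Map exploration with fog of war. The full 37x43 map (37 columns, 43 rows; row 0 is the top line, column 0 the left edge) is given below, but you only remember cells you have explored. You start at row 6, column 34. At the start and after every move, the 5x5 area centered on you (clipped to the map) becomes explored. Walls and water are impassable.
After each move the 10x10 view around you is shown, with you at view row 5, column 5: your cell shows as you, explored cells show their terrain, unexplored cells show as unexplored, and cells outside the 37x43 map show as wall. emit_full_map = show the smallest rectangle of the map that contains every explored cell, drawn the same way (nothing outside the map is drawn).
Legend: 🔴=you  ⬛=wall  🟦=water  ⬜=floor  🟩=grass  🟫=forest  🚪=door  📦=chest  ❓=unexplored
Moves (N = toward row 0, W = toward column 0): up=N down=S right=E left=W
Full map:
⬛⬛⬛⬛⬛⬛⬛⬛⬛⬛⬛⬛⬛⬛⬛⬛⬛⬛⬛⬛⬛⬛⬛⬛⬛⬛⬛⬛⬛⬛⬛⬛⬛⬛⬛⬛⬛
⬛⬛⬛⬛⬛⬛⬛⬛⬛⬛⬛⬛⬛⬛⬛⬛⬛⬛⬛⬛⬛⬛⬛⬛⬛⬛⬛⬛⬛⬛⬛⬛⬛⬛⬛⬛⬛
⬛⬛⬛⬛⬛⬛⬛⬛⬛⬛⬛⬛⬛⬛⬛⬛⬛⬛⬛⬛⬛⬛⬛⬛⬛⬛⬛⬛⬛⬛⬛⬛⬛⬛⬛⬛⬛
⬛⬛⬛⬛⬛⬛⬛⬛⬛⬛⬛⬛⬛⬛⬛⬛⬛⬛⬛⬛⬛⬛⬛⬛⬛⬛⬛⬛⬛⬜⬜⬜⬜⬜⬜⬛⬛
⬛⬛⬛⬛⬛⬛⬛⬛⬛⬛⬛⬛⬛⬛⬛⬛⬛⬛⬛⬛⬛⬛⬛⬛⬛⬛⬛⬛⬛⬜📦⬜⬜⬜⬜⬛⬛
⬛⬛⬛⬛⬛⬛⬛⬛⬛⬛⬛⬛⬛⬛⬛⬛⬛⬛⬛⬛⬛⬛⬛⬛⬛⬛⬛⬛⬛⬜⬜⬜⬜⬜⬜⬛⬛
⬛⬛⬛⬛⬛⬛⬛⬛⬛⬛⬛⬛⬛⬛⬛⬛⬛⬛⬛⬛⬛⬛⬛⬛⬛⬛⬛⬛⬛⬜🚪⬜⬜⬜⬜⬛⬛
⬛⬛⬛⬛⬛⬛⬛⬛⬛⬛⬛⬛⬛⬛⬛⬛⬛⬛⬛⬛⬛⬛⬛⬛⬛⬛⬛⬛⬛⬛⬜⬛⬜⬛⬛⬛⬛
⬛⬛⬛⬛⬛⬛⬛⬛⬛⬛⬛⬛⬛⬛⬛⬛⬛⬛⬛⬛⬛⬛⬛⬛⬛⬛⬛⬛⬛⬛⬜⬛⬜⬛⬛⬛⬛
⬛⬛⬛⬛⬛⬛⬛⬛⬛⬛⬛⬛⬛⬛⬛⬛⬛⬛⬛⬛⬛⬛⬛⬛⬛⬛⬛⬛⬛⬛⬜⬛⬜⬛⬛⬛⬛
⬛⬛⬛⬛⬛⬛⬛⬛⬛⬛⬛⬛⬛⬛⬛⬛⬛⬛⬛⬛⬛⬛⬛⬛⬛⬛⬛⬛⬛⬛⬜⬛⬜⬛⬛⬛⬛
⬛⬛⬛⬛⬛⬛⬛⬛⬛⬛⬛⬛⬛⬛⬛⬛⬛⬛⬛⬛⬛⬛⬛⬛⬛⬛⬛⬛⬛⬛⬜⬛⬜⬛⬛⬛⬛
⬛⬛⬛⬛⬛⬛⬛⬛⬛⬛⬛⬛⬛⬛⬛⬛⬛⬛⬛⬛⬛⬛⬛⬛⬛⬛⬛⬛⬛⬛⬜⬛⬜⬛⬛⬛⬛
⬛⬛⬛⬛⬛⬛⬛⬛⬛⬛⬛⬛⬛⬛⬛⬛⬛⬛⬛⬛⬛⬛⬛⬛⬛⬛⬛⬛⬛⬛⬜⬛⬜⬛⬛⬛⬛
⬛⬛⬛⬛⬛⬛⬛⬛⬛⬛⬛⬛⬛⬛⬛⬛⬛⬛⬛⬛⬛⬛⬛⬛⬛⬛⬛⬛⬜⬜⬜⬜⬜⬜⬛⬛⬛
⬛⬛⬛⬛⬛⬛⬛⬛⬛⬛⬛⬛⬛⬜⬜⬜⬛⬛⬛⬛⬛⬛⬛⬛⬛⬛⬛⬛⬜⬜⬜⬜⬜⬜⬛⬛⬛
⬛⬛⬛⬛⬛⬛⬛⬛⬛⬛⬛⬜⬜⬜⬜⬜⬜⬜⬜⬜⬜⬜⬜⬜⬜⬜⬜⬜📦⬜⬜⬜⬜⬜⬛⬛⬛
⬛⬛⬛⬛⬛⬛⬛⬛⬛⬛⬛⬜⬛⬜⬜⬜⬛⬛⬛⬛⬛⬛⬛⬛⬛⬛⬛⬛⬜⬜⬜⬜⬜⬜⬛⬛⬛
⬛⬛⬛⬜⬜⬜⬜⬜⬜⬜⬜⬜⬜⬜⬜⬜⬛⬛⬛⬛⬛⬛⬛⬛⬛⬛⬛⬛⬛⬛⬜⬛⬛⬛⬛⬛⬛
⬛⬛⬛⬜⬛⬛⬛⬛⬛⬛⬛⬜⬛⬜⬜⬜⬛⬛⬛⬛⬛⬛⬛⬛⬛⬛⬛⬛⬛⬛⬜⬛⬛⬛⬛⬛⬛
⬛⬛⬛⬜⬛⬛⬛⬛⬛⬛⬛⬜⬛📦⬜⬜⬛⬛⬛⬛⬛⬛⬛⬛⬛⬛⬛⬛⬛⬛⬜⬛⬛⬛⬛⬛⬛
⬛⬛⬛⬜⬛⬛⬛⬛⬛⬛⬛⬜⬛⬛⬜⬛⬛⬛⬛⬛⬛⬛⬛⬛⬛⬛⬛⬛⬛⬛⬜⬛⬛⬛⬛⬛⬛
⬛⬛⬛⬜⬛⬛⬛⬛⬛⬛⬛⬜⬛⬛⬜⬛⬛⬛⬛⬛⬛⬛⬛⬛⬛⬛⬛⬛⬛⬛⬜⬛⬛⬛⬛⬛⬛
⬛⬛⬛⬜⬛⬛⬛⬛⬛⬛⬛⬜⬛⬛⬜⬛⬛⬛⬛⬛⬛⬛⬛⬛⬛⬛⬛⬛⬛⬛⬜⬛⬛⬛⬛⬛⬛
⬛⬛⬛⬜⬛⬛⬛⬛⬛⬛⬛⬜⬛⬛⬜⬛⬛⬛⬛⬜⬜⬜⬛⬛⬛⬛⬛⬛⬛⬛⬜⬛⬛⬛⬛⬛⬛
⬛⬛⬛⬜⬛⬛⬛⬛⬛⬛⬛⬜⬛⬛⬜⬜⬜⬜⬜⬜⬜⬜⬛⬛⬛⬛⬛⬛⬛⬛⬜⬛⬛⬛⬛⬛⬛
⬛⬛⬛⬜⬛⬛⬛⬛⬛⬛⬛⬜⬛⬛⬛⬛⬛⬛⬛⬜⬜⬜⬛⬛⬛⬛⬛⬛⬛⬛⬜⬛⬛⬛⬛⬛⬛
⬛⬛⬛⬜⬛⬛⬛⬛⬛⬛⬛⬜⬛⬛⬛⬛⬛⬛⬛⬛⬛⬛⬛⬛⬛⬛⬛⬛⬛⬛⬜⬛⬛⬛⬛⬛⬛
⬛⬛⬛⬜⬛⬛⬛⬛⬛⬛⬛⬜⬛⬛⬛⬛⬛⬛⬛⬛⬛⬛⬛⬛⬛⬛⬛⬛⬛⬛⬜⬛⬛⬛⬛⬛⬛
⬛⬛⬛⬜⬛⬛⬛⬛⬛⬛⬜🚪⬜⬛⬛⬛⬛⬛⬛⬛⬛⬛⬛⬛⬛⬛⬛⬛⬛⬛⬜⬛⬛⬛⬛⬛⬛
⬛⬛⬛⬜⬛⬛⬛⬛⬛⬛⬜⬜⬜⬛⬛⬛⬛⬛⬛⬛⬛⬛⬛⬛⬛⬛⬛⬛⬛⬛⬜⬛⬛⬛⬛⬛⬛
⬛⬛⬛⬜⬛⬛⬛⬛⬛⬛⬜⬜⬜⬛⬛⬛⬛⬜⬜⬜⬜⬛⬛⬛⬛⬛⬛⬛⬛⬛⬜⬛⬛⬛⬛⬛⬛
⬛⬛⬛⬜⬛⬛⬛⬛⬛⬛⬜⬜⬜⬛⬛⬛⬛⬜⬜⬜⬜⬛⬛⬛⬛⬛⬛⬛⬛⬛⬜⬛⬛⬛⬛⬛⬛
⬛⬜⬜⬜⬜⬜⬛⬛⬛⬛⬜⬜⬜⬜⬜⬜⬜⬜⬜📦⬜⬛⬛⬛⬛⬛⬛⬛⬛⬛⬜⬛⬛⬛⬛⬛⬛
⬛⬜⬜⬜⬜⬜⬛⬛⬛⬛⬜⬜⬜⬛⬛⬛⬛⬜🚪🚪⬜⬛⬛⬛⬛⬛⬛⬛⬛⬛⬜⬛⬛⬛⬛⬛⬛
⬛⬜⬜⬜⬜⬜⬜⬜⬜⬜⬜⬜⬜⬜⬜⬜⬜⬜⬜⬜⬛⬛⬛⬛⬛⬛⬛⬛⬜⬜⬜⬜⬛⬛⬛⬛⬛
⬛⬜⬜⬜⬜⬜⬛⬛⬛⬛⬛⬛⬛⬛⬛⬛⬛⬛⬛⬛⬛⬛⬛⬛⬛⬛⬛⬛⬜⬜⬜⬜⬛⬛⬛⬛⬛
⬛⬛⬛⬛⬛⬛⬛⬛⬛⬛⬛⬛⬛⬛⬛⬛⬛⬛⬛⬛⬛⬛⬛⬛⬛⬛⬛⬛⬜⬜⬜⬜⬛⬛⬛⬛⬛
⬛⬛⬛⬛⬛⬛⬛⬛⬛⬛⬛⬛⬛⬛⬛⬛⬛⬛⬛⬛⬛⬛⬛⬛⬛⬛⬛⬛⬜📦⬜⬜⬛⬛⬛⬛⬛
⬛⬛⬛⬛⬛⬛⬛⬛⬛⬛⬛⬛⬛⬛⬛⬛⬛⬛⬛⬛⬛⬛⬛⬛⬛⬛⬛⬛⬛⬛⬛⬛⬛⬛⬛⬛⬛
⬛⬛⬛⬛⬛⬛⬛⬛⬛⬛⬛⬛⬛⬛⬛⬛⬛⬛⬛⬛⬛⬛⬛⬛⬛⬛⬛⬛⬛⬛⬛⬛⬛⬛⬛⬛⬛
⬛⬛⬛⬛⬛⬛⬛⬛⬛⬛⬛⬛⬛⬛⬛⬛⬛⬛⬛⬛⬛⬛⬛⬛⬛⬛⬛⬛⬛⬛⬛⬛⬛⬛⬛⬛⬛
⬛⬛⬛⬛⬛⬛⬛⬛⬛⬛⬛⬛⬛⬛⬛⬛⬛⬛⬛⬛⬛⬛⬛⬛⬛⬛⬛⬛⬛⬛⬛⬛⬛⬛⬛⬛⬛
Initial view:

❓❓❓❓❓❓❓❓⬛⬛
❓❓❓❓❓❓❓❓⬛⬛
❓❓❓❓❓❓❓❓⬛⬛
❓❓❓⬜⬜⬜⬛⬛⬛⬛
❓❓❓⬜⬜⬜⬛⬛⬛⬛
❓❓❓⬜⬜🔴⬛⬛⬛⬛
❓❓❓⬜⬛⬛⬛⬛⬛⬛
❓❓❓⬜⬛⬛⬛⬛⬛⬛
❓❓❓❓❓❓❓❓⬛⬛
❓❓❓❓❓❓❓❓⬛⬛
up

❓❓❓❓❓❓❓❓⬛⬛
❓❓❓❓❓❓❓❓⬛⬛
❓❓❓❓❓❓❓❓⬛⬛
❓❓❓⬜⬜⬜⬛⬛⬛⬛
❓❓❓⬜⬜⬜⬛⬛⬛⬛
❓❓❓⬜⬜🔴⬛⬛⬛⬛
❓❓❓⬜⬜⬜⬛⬛⬛⬛
❓❓❓⬜⬛⬛⬛⬛⬛⬛
❓❓❓⬜⬛⬛⬛⬛⬛⬛
❓❓❓❓❓❓❓❓⬛⬛

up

⬛⬛⬛⬛⬛⬛⬛⬛⬛⬛
❓❓❓❓❓❓❓❓⬛⬛
❓❓❓❓❓❓❓❓⬛⬛
❓❓❓⬛⬛⬛⬛⬛⬛⬛
❓❓❓⬜⬜⬜⬛⬛⬛⬛
❓❓❓⬜⬜🔴⬛⬛⬛⬛
❓❓❓⬜⬜⬜⬛⬛⬛⬛
❓❓❓⬜⬜⬜⬛⬛⬛⬛
❓❓❓⬜⬛⬛⬛⬛⬛⬛
❓❓❓⬜⬛⬛⬛⬛⬛⬛

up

⬛⬛⬛⬛⬛⬛⬛⬛⬛⬛
⬛⬛⬛⬛⬛⬛⬛⬛⬛⬛
❓❓❓❓❓❓❓❓⬛⬛
❓❓❓⬛⬛⬛⬛⬛⬛⬛
❓❓❓⬛⬛⬛⬛⬛⬛⬛
❓❓❓⬜⬜🔴⬛⬛⬛⬛
❓❓❓⬜⬜⬜⬛⬛⬛⬛
❓❓❓⬜⬜⬜⬛⬛⬛⬛
❓❓❓⬜⬜⬜⬛⬛⬛⬛
❓❓❓⬜⬛⬛⬛⬛⬛⬛

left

⬛⬛⬛⬛⬛⬛⬛⬛⬛⬛
⬛⬛⬛⬛⬛⬛⬛⬛⬛⬛
❓❓❓❓❓❓❓❓❓⬛
❓❓❓⬛⬛⬛⬛⬛⬛⬛
❓❓❓⬛⬛⬛⬛⬛⬛⬛
❓❓❓⬜⬜🔴⬜⬛⬛⬛
❓❓❓⬜⬜⬜⬜⬛⬛⬛
❓❓❓⬜⬜⬜⬜⬛⬛⬛
❓❓❓❓⬜⬜⬜⬛⬛⬛
❓❓❓❓⬜⬛⬛⬛⬛⬛

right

⬛⬛⬛⬛⬛⬛⬛⬛⬛⬛
⬛⬛⬛⬛⬛⬛⬛⬛⬛⬛
❓❓❓❓❓❓❓❓⬛⬛
❓❓⬛⬛⬛⬛⬛⬛⬛⬛
❓❓⬛⬛⬛⬛⬛⬛⬛⬛
❓❓⬜⬜⬜🔴⬛⬛⬛⬛
❓❓⬜⬜⬜⬜⬛⬛⬛⬛
❓❓⬜⬜⬜⬜⬛⬛⬛⬛
❓❓❓⬜⬜⬜⬛⬛⬛⬛
❓❓❓⬜⬛⬛⬛⬛⬛⬛

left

⬛⬛⬛⬛⬛⬛⬛⬛⬛⬛
⬛⬛⬛⬛⬛⬛⬛⬛⬛⬛
❓❓❓❓❓❓❓❓❓⬛
❓❓❓⬛⬛⬛⬛⬛⬛⬛
❓❓❓⬛⬛⬛⬛⬛⬛⬛
❓❓❓⬜⬜🔴⬜⬛⬛⬛
❓❓❓⬜⬜⬜⬜⬛⬛⬛
❓❓❓⬜⬜⬜⬜⬛⬛⬛
❓❓❓❓⬜⬜⬜⬛⬛⬛
❓❓❓❓⬜⬛⬛⬛⬛⬛

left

⬛⬛⬛⬛⬛⬛⬛⬛⬛⬛
⬛⬛⬛⬛⬛⬛⬛⬛⬛⬛
❓❓❓❓❓❓❓❓❓❓
❓❓❓⬛⬛⬛⬛⬛⬛⬛
❓❓❓⬛⬛⬛⬛⬛⬛⬛
❓❓❓⬜⬜🔴⬜⬜⬛⬛
❓❓❓📦⬜⬜⬜⬜⬛⬛
❓❓❓⬜⬜⬜⬜⬜⬛⬛
❓❓❓❓❓⬜⬜⬜⬛⬛
❓❓❓❓❓⬜⬛⬛⬛⬛

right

⬛⬛⬛⬛⬛⬛⬛⬛⬛⬛
⬛⬛⬛⬛⬛⬛⬛⬛⬛⬛
❓❓❓❓❓❓❓❓❓⬛
❓❓⬛⬛⬛⬛⬛⬛⬛⬛
❓❓⬛⬛⬛⬛⬛⬛⬛⬛
❓❓⬜⬜⬜🔴⬜⬛⬛⬛
❓❓📦⬜⬜⬜⬜⬛⬛⬛
❓❓⬜⬜⬜⬜⬜⬛⬛⬛
❓❓❓❓⬜⬜⬜⬛⬛⬛
❓❓❓❓⬜⬛⬛⬛⬛⬛

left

⬛⬛⬛⬛⬛⬛⬛⬛⬛⬛
⬛⬛⬛⬛⬛⬛⬛⬛⬛⬛
❓❓❓❓❓❓❓❓❓❓
❓❓❓⬛⬛⬛⬛⬛⬛⬛
❓❓❓⬛⬛⬛⬛⬛⬛⬛
❓❓❓⬜⬜🔴⬜⬜⬛⬛
❓❓❓📦⬜⬜⬜⬜⬛⬛
❓❓❓⬜⬜⬜⬜⬜⬛⬛
❓❓❓❓❓⬜⬜⬜⬛⬛
❓❓❓❓❓⬜⬛⬛⬛⬛

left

⬛⬛⬛⬛⬛⬛⬛⬛⬛⬛
⬛⬛⬛⬛⬛⬛⬛⬛⬛⬛
❓❓❓❓❓❓❓❓❓❓
❓❓❓⬛⬛⬛⬛⬛⬛⬛
❓❓❓⬛⬛⬛⬛⬛⬛⬛
❓❓❓⬜⬜🔴⬜⬜⬜⬛
❓❓❓⬜📦⬜⬜⬜⬜⬛
❓❓❓⬜⬜⬜⬜⬜⬜⬛
❓❓❓❓❓❓⬜⬜⬜⬛
❓❓❓❓❓❓⬜⬛⬛⬛

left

⬛⬛⬛⬛⬛⬛⬛⬛⬛⬛
⬛⬛⬛⬛⬛⬛⬛⬛⬛⬛
❓❓❓❓❓❓❓❓❓❓
❓❓❓⬛⬛⬛⬛⬛⬛⬛
❓❓❓⬛⬛⬛⬛⬛⬛⬛
❓❓❓⬛⬜🔴⬜⬜⬜⬜
❓❓❓⬛⬜📦⬜⬜⬜⬜
❓❓❓⬛⬜⬜⬜⬜⬜⬜
❓❓❓❓❓❓❓⬜⬜⬜
❓❓❓❓❓❓❓⬜⬛⬛

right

⬛⬛⬛⬛⬛⬛⬛⬛⬛⬛
⬛⬛⬛⬛⬛⬛⬛⬛⬛⬛
❓❓❓❓❓❓❓❓❓❓
❓❓⬛⬛⬛⬛⬛⬛⬛⬛
❓❓⬛⬛⬛⬛⬛⬛⬛⬛
❓❓⬛⬜⬜🔴⬜⬜⬜⬛
❓❓⬛⬜📦⬜⬜⬜⬜⬛
❓❓⬛⬜⬜⬜⬜⬜⬜⬛
❓❓❓❓❓❓⬜⬜⬜⬛
❓❓❓❓❓❓⬜⬛⬛⬛

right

⬛⬛⬛⬛⬛⬛⬛⬛⬛⬛
⬛⬛⬛⬛⬛⬛⬛⬛⬛⬛
❓❓❓❓❓❓❓❓❓❓
❓⬛⬛⬛⬛⬛⬛⬛⬛⬛
❓⬛⬛⬛⬛⬛⬛⬛⬛⬛
❓⬛⬜⬜⬜🔴⬜⬜⬛⬛
❓⬛⬜📦⬜⬜⬜⬜⬛⬛
❓⬛⬜⬜⬜⬜⬜⬜⬛⬛
❓❓❓❓❓⬜⬜⬜⬛⬛
❓❓❓❓❓⬜⬛⬛⬛⬛

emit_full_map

⬛⬛⬛⬛⬛⬛⬛⬛⬛
⬛⬛⬛⬛⬛⬛⬛⬛⬛
⬛⬜⬜⬜🔴⬜⬜⬛⬛
⬛⬜📦⬜⬜⬜⬜⬛⬛
⬛⬜⬜⬜⬜⬜⬜⬛⬛
❓❓❓❓⬜⬜⬜⬛⬛
❓❓❓❓⬜⬛⬛⬛⬛
❓❓❓❓⬜⬛⬛⬛⬛

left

⬛⬛⬛⬛⬛⬛⬛⬛⬛⬛
⬛⬛⬛⬛⬛⬛⬛⬛⬛⬛
❓❓❓❓❓❓❓❓❓❓
❓❓⬛⬛⬛⬛⬛⬛⬛⬛
❓❓⬛⬛⬛⬛⬛⬛⬛⬛
❓❓⬛⬜⬜🔴⬜⬜⬜⬛
❓❓⬛⬜📦⬜⬜⬜⬜⬛
❓❓⬛⬜⬜⬜⬜⬜⬜⬛
❓❓❓❓❓❓⬜⬜⬜⬛
❓❓❓❓❓❓⬜⬛⬛⬛

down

⬛⬛⬛⬛⬛⬛⬛⬛⬛⬛
❓❓❓❓❓❓❓❓❓❓
❓❓⬛⬛⬛⬛⬛⬛⬛⬛
❓❓⬛⬛⬛⬛⬛⬛⬛⬛
❓❓⬛⬜⬜⬜⬜⬜⬜⬛
❓❓⬛⬜📦🔴⬜⬜⬜⬛
❓❓⬛⬜⬜⬜⬜⬜⬜⬛
❓❓❓⬜🚪⬜⬜⬜⬜⬛
❓❓❓❓❓❓⬜⬛⬛⬛
❓❓❓❓❓❓⬜⬛⬛⬛

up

⬛⬛⬛⬛⬛⬛⬛⬛⬛⬛
⬛⬛⬛⬛⬛⬛⬛⬛⬛⬛
❓❓❓❓❓❓❓❓❓❓
❓❓⬛⬛⬛⬛⬛⬛⬛⬛
❓❓⬛⬛⬛⬛⬛⬛⬛⬛
❓❓⬛⬜⬜🔴⬜⬜⬜⬛
❓❓⬛⬜📦⬜⬜⬜⬜⬛
❓❓⬛⬜⬜⬜⬜⬜⬜⬛
❓❓❓⬜🚪⬜⬜⬜⬜⬛
❓❓❓❓❓❓⬜⬛⬛⬛

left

⬛⬛⬛⬛⬛⬛⬛⬛⬛⬛
⬛⬛⬛⬛⬛⬛⬛⬛⬛⬛
❓❓❓❓❓❓❓❓❓❓
❓❓❓⬛⬛⬛⬛⬛⬛⬛
❓❓❓⬛⬛⬛⬛⬛⬛⬛
❓❓❓⬛⬜🔴⬜⬜⬜⬜
❓❓❓⬛⬜📦⬜⬜⬜⬜
❓❓❓⬛⬜⬜⬜⬜⬜⬜
❓❓❓❓⬜🚪⬜⬜⬜⬜
❓❓❓❓❓❓❓⬜⬛⬛

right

⬛⬛⬛⬛⬛⬛⬛⬛⬛⬛
⬛⬛⬛⬛⬛⬛⬛⬛⬛⬛
❓❓❓❓❓❓❓❓❓❓
❓❓⬛⬛⬛⬛⬛⬛⬛⬛
❓❓⬛⬛⬛⬛⬛⬛⬛⬛
❓❓⬛⬜⬜🔴⬜⬜⬜⬛
❓❓⬛⬜📦⬜⬜⬜⬜⬛
❓❓⬛⬜⬜⬜⬜⬜⬜⬛
❓❓❓⬜🚪⬜⬜⬜⬜⬛
❓❓❓❓❓❓⬜⬛⬛⬛

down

⬛⬛⬛⬛⬛⬛⬛⬛⬛⬛
❓❓❓❓❓❓❓❓❓❓
❓❓⬛⬛⬛⬛⬛⬛⬛⬛
❓❓⬛⬛⬛⬛⬛⬛⬛⬛
❓❓⬛⬜⬜⬜⬜⬜⬜⬛
❓❓⬛⬜📦🔴⬜⬜⬜⬛
❓❓⬛⬜⬜⬜⬜⬜⬜⬛
❓❓❓⬜🚪⬜⬜⬜⬜⬛
❓❓❓❓❓❓⬜⬛⬛⬛
❓❓❓❓❓❓⬜⬛⬛⬛

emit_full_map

⬛⬛⬛⬛⬛⬛⬛⬛⬛
⬛⬛⬛⬛⬛⬛⬛⬛⬛
⬛⬜⬜⬜⬜⬜⬜⬛⬛
⬛⬜📦🔴⬜⬜⬜⬛⬛
⬛⬜⬜⬜⬜⬜⬜⬛⬛
❓⬜🚪⬜⬜⬜⬜⬛⬛
❓❓❓❓⬜⬛⬛⬛⬛
❓❓❓❓⬜⬛⬛⬛⬛

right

⬛⬛⬛⬛⬛⬛⬛⬛⬛⬛
❓❓❓❓❓❓❓❓❓❓
❓⬛⬛⬛⬛⬛⬛⬛⬛⬛
❓⬛⬛⬛⬛⬛⬛⬛⬛⬛
❓⬛⬜⬜⬜⬜⬜⬜⬛⬛
❓⬛⬜📦⬜🔴⬜⬜⬛⬛
❓⬛⬜⬜⬜⬜⬜⬜⬛⬛
❓❓⬜🚪⬜⬜⬜⬜⬛⬛
❓❓❓❓❓⬜⬛⬛⬛⬛
❓❓❓❓❓⬜⬛⬛⬛⬛


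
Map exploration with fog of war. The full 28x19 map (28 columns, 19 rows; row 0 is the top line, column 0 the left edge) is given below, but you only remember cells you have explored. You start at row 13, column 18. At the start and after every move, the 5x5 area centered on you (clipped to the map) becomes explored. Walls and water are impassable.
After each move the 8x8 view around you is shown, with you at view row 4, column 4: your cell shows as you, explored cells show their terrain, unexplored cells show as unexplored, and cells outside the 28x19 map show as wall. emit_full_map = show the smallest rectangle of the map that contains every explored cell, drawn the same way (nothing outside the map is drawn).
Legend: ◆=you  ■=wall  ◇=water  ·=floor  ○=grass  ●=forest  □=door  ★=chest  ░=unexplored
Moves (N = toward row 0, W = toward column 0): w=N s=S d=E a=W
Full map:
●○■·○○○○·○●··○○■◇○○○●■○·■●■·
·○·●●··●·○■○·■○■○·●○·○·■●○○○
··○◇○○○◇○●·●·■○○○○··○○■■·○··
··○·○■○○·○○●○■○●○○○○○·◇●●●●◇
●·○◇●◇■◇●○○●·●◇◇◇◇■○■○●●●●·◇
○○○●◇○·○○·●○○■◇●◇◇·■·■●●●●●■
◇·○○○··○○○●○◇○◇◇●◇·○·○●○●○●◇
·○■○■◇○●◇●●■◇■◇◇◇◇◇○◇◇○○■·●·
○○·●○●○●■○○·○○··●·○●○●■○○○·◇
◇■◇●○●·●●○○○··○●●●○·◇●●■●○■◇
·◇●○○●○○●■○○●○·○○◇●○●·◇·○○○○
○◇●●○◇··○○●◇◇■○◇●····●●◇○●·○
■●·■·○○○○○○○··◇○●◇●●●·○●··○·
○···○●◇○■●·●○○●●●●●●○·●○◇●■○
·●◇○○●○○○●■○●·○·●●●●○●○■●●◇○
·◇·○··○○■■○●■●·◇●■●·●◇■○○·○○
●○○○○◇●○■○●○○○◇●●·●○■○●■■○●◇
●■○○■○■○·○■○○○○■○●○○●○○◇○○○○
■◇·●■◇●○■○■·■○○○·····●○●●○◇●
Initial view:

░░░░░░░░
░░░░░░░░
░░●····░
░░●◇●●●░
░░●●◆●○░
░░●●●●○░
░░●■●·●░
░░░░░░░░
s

░░░░░░░░
░░●····░
░░●◇●●●░
░░●●●●○░
░░●●◆●○░
░░●■●·●░
░░●·●○■░
░░░░░░░░

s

░░●····░
░░●◇●●●░
░░●●●●○░
░░●●●●○░
░░●■◆·●░
░░●·●○■░
░░○●○○●░
░░░░░░░░

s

░░●◇●●●░
░░●●●●○░
░░●●●●○░
░░●■●·●░
░░●·◆○■░
░░○●○○●░
░░·····░
■■■■■■■■

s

░░●●●●○░
░░●●●●○░
░░●■●·●░
░░●·●○■░
░░○●◆○●░
░░·····░
■■■■■■■■
■■■■■■■■

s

░░●●●●○░
░░●■●·●░
░░●·●○■░
░░○●○○●░
░░··◆··░
■■■■■■■■
■■■■■■■■
■■■■■■■■

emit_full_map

●····
●◇●●●
●●●●○
●●●●○
●■●·●
●·●○■
○●○○●
··◆··

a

░░░●●●●○
░░░●■●·●
░░●●·●○■
░░■○●○○●
░░○·◆···
■■■■■■■■
■■■■■■■■
■■■■■■■■

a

░░░░●●●●
░░░░●■●·
░░◇●●·●○
░░○■○●○○
░░○○◆···
■■■■■■■■
■■■■■■■■
■■■■■■■■

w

░░░░●●●●
░░░░●●●●
░░·◇●■●·
░░◇●●·●○
░░○■◆●○○
░░○○····
■■■■■■■■
■■■■■■■■

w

░░░░●◇●●
░░░░●●●●
░░○·●●●●
░░·◇●■●·
░░◇●◆·●○
░░○■○●○○
░░○○····
■■■■■■■■

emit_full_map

░░●····
░░●◇●●●
░░●●●●○
○·●●●●○
·◇●■●·●
◇●◆·●○■
○■○●○○●
○○·····

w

░░░░●···
░░░░●◇●●
░░●●●●●●
░░○·●●●●
░░·◇◆■●·
░░◇●●·●○
░░○■○●○○
░░○○····

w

░░░░░░░░
░░░░●···
░░◇○●◇●●
░░●●●●●●
░░○·◆●●●
░░·◇●■●·
░░◇●●·●○
░░○■○●○○

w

░░░░░░░░
░░░░░░░░
░░○◇●···
░░◇○●◇●●
░░●●◆●●●
░░○·●●●●
░░·◇●■●·
░░◇●●·●○

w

░░░░░░░░
░░░░░░░░
░░·○○◇●░
░░○◇●···
░░◇○◆◇●●
░░●●●●●●
░░○·●●●●
░░·◇●■●·

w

░░░░░░░░
░░░░░░░░
░░○●●●○░
░░·○○◇●░
░░○◇◆···
░░◇○●◇●●
░░●●●●●●
░░○·●●●●

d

░░░░░░░░
░░░░░░░░
░○●●●○·░
░·○○◇●○░
░○◇●◆···
░◇○●◇●●●
░●●●●●●○
░○·●●●●○

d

░░░░░░░░
░░░░░░░░
○●●●○·◇░
·○○◇●○●░
○◇●·◆··░
◇○●◇●●●░
●●●●●●○░
○·●●●●○░

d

░░░░░░░░
░░░░░░░░
●●●○·◇●░
○○◇●○●·░
◇●··◆·●░
○●◇●●●·░
●●●●●○·░
·●●●●○░░

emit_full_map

○●●●○·◇●
·○○◇●○●·
○◇●··◆·●
◇○●◇●●●·
●●●●●●○·
○·●●●●○░
·◇●■●·●░
◇●●·●○■░
○■○●○○●░
○○·····░

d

░░░░░░░░
░░░░░░░░
●●○·◇●●░
○◇●○●·◇░
●···◆●●░
●◇●●●·○░
●●●●○·●░
●●●●○░░░

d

░░░░░░░░
░░░░░░░░
●○·◇●●■░
◇●○●·◇·░
····◆●◇░
◇●●●·○●░
●●●○·●○░
●●●○░░░░

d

░░░░░░░░
░░░░░░░░
○·◇●●■●░
●○●·◇·○░
···●◆◇○░
●●●·○●·░
●●○·●○◇░
●●○░░░░░

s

░░░░░░░░
○·◇●●■●░
●○●·◇·○░
···●●◇○░
●●●·◆●·░
●●○·●○◇░
●●○●○■●░
●·●░░░░░

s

○·◇●●■●░
●○●·◇·○░
···●●◇○░
●●●·○●·░
●●○·◆○◇░
●●○●○■●░
●·●◇■○○░
●○■░░░░░

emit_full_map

○●●●○·◇●●■●
·○○◇●○●·◇·○
○◇●····●●◇○
◇○●◇●●●·○●·
●●●●●●○·◆○◇
○·●●●●○●○■●
·◇●■●·●◇■○○
◇●●·●○■░░░░
○■○●○○●░░░░
○○·····░░░░


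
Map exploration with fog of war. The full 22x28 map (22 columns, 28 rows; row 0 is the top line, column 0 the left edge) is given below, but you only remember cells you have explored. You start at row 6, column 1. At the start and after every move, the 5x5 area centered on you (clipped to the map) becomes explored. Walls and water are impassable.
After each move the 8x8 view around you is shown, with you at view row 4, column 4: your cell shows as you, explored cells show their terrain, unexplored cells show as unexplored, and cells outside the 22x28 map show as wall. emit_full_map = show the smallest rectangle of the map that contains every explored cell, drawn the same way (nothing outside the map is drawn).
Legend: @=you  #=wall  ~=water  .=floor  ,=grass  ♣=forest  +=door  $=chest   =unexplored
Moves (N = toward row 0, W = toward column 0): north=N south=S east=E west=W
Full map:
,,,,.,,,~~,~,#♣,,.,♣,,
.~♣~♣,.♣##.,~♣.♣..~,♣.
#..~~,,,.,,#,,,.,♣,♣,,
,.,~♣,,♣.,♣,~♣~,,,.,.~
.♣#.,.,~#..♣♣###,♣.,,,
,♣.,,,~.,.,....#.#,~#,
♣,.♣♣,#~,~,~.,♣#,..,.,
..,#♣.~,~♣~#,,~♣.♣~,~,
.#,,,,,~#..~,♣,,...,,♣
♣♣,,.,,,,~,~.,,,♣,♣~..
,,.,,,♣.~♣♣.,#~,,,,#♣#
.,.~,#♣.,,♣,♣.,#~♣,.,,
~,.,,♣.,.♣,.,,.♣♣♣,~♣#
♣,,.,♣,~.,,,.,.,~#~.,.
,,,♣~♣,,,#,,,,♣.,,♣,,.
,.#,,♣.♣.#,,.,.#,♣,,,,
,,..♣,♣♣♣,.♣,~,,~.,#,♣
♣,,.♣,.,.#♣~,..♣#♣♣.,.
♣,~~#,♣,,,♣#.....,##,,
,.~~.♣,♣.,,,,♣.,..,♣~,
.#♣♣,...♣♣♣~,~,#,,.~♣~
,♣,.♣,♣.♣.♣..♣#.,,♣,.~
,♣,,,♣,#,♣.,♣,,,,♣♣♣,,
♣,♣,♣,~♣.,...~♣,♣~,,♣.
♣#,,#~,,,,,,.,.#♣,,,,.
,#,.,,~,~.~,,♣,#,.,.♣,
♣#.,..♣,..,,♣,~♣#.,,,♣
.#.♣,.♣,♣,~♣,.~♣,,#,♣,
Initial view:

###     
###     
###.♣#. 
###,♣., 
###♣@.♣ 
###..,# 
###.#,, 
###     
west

####    
####    
####.♣#.
####,♣.,
####@,.♣
####..,#
####.#,,
####    

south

####    
####.♣#.
####,♣.,
####♣,.♣
####@.,#
####.#,,
####♣♣, 
####    

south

####.♣#.
####,♣.,
####♣,.♣
####..,#
####@#,,
####♣♣, 
####,,. 
####    

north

####    
####.♣#.
####,♣.,
####♣,.♣
####@.,#
####.#,,
####♣♣, 
####,,. 

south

####.♣#.
####,♣.,
####♣,.♣
####..,#
####@#,,
####♣♣, 
####,,. 
####    

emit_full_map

.♣#.
,♣.,
♣,.♣
..,#
@#,,
♣♣, 
,,. 

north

####    
####.♣#.
####,♣.,
####♣,.♣
####@.,#
####.#,,
####♣♣, 
####,,. 
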